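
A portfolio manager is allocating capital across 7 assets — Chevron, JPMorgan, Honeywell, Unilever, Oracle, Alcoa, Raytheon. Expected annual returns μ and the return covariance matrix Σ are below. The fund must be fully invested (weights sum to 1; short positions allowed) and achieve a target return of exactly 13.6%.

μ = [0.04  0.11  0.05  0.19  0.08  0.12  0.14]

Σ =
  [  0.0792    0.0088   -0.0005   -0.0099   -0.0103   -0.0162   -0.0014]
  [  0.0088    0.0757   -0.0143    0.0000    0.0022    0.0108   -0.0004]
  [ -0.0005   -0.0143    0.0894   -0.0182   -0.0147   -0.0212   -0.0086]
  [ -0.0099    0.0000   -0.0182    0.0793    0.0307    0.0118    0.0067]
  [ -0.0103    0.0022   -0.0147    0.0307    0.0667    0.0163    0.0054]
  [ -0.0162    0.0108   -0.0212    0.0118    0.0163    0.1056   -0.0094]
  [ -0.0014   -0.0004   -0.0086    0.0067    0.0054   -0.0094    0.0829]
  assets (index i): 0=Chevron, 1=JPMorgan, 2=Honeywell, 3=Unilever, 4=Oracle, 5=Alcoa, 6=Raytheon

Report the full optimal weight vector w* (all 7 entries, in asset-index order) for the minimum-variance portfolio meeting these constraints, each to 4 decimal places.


p=Σ⁻¹μ = [0.9903  1.4974  1.8373  2.5642  0.0418  1.3757  1.8494]
q=Σ⁻¹𝟙 = [17.3695  13.2415  22.4083  11.9771  12.2299  13.3427  14.4929]
a=μᵀp=1.210709  b=𝟙ᵀp=10.155926  c=𝟙ᵀq=105.061821  D=ac−b²=24.056412
λ₁=(c·0.136−b)/D = (105.061821·0.136−10.155926)/24.056412 = 0.171783
λ₂=(a−b·0.136)/D = (1.210709−10.155926·0.136)/24.056412 = -0.007087
w* = 0.171783·p + -0.007087·q:
  w_0 = 0.171783·0.9903 + -0.007087·17.3695 = 0.0470  (Chevron)
  w_1 = 0.171783·1.4974 + -0.007087·13.2415 = 0.1634  (JPMorgan)
  w_2 = 0.171783·1.8373 + -0.007087·22.4083 = 0.1568  (Honeywell)
  w_3 = 0.171783·2.5642 + -0.007087·11.9771 = 0.3556  (Unilever)
  w_4 = 0.171783·0.0418 + -0.007087·12.2299 = -0.0795  (Oracle)
  w_5 = 0.171783·1.3757 + -0.007087·13.3427 = 0.1417  (Alcoa)
  w_6 = 0.171783·1.8494 + -0.007087·14.4929 = 0.2150  (Raytheon)
Σw_i=1.0000  μᵀw=0.1360
σ²=wᵀΣw=λ₁·μ_p+λ₂ = 0.171783·0.136 + -0.007087 = 0.016275 ≈ 0.0163

0.0470  0.1634  0.1568  0.3556  -0.0795  0.1417  0.2150


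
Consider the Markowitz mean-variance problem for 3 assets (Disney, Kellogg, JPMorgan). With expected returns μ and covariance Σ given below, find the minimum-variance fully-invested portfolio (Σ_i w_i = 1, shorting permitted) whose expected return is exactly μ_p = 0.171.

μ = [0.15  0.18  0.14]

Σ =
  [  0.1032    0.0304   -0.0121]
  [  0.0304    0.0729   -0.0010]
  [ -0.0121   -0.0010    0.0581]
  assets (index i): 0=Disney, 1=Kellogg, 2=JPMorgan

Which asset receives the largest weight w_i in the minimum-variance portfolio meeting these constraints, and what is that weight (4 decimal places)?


x=Σ⁻¹μ = [1.1749  2.0161  2.6890]
y=Σ⁻¹𝟙 = [8.9243  10.2599  19.2469]
a=μᵀx=0.915591  b=𝟙ᵀx=5.879992  c=𝟙ᵀy=38.431086  D=ac−b²=0.612854
λ₁=(c·0.171−b)/D = (38.431086·0.171−5.879992)/0.612854 = 1.128693
λ₂=(a−b·0.171)/D = (0.915591−5.879992·0.171)/0.612854 = -0.146670
w* = 1.128693·x + -0.146670·y:
  w_0 = 1.128693·1.1749 + -0.146670·8.9243 = 0.0172  (Disney)
  w_1 = 1.128693·2.0161 + -0.146670·10.2599 = 0.7707  (Kellogg)
  w_2 = 1.128693·2.6890 + -0.146670·19.2469 = 0.2121  (JPMorgan)
Σw_i=1.0000  μᵀw=0.1710
σ²=wᵀΣw=λ₁·μ_p+λ₂ = 1.128693·0.171 + -0.146670 = 0.046336 ≈ 0.0463

Kellogg (0.7707)


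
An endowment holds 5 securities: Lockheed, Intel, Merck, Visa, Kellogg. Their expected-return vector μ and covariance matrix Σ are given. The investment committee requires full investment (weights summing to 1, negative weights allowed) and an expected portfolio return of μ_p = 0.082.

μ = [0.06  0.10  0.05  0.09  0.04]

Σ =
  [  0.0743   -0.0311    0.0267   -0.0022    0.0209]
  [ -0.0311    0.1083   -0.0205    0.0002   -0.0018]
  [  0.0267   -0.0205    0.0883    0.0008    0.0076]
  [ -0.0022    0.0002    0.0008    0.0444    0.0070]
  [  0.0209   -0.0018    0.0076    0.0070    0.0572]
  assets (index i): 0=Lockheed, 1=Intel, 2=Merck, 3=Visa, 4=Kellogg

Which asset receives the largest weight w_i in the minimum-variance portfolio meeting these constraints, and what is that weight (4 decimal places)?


Visa (0.4024)

u=Σ⁻¹μ = [1.2862  1.3795  0.4827  2.0831  -0.0463]
v=Σ⁻¹𝟙 = [14.6597  15.3483  9.5109  21.6372  8.6975]
a=μᵀu=0.424884  b=𝟙ᵀu=5.185200  c=𝟙ᵀv=69.853543  D=ac−b²=2.793364
λ₁=(c·0.082−b)/D = (69.853543·0.082−5.185200)/2.793364 = 0.194314
λ₂=(a−b·0.082)/D = (0.424884−5.185200·0.082)/2.793364 = -0.000108
w* = 0.194314·u + -0.000108·v:
  w_0 = 0.194314·1.2862 + -0.000108·14.6597 = 0.2483  (Lockheed)
  w_1 = 0.194314·1.3795 + -0.000108·15.3483 = 0.2664  (Intel)
  w_2 = 0.194314·0.4827 + -0.000108·9.5109 = 0.0928  (Merck)
  w_3 = 0.194314·2.0831 + -0.000108·21.6372 = 0.4024  (Visa)
  w_4 = 0.194314·-0.0463 + -0.000108·8.6975 = -0.0099  (Kellogg)
Σw_i=1.0000  μᵀw=0.0820
σ²=wᵀΣw=λ₁·μ_p+λ₂ = 0.194314·0.082 + -0.000108 = 0.015826 ≈ 0.0158


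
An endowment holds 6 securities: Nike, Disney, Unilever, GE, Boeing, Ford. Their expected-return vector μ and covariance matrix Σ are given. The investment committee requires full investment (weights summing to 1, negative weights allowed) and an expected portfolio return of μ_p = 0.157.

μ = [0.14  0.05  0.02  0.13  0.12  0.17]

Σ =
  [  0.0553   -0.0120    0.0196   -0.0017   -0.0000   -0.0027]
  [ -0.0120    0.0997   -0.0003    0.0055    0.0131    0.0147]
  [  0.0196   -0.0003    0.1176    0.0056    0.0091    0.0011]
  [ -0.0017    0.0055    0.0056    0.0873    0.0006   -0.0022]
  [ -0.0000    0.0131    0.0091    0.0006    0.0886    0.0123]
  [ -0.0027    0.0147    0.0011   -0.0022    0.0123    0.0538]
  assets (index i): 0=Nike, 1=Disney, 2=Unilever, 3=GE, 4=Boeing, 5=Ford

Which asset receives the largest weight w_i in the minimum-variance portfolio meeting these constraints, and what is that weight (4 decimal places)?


x=Σ⁻¹μ = [2.9515  0.1817  -0.5010  1.6395  0.9345  3.1220]
y=Σ⁻¹𝟙 = [19.6335  8.4583  3.9932  11.4001  7.3317  15.9699]
a=μᵀx=1.268281  b=𝟙ᵀx=8.328172  c=𝟙ᵀy=66.786710  D=ac−b²=15.345883
λ₁=(c·0.157−b)/D = (66.786710·0.157−8.328172)/15.345883 = 0.140581
λ₂=(a−b·0.157)/D = (1.268281−8.328172·0.157)/15.345883 = -0.002557
w* = 0.140581·x + -0.002557·y:
  w_0 = 0.140581·2.9515 + -0.002557·19.6335 = 0.3647  (Nike)
  w_1 = 0.140581·0.1817 + -0.002557·8.4583 = 0.0039  (Disney)
  w_2 = 0.140581·-0.5010 + -0.002557·3.9932 = -0.0806  (Unilever)
  w_3 = 0.140581·1.6395 + -0.002557·11.4001 = 0.2013  (GE)
  w_4 = 0.140581·0.9345 + -0.002557·7.3317 = 0.1126  (Boeing)
  w_5 = 0.140581·3.1220 + -0.002557·15.9699 = 0.3981  (Ford)
Σw_i=1.0000  μᵀw=0.1570
σ²=wᵀΣw=λ₁·μ_p+λ₂ = 0.140581·0.157 + -0.002557 = 0.019514 ≈ 0.0195

Ford (0.3981)


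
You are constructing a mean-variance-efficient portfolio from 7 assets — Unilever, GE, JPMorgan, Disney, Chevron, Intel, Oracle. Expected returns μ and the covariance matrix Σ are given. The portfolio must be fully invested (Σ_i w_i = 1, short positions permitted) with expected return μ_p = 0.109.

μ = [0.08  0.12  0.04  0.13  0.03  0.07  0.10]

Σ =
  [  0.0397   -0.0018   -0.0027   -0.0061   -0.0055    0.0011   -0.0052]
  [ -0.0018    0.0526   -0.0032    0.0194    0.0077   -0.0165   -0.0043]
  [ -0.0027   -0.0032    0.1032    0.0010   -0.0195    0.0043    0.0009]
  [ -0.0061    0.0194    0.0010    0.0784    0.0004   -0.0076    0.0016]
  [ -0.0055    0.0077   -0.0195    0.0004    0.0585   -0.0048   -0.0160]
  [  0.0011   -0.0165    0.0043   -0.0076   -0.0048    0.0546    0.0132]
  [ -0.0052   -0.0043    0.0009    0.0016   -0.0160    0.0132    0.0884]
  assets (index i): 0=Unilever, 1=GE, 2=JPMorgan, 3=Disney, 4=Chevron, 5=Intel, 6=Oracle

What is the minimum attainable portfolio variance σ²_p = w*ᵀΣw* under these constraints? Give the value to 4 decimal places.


x=Σ⁻¹μ = [2.6645  2.4225  0.6481  1.4088  1.1621  1.8930  1.3014]
y=Σ⁻¹𝟙 = [34.4279  21.1116  15.4785  11.7877  28.8398  23.1491  15.7566]
a=μᵀx=1.010439  b=𝟙ᵀx=11.500449  c=𝟙ᵀy=150.551181  D=ac−b²=19.862430
λ₁=(c·0.109−b)/D = (150.551181·0.109−11.500449)/19.862430 = 0.247182
λ₂=(a−b·0.109)/D = (1.010439−11.500449·0.109)/19.862430 = -0.012240
w* = 0.247182·x + -0.012240·y:
  w_0 = 0.247182·2.6645 + -0.012240·34.4279 = 0.2372  (Unilever)
  w_1 = 0.247182·2.4225 + -0.012240·21.1116 = 0.3404  (GE)
  w_2 = 0.247182·0.6481 + -0.012240·15.4785 = -0.0292  (JPMorgan)
  w_3 = 0.247182·1.4088 + -0.012240·11.7877 = 0.2040  (Disney)
  w_4 = 0.247182·1.1621 + -0.012240·28.8398 = -0.0657  (Chevron)
  w_5 = 0.247182·1.8930 + -0.012240·23.1491 = 0.1846  (Intel)
  w_6 = 0.247182·1.3014 + -0.012240·15.7566 = 0.1288  (Oracle)
Σw_i=1.0000  μᵀw=0.1090
σ²=wᵀΣw=λ₁·μ_p+λ₂ = 0.247182·0.109 + -0.012240 = 0.014703 ≈ 0.0147

0.0147


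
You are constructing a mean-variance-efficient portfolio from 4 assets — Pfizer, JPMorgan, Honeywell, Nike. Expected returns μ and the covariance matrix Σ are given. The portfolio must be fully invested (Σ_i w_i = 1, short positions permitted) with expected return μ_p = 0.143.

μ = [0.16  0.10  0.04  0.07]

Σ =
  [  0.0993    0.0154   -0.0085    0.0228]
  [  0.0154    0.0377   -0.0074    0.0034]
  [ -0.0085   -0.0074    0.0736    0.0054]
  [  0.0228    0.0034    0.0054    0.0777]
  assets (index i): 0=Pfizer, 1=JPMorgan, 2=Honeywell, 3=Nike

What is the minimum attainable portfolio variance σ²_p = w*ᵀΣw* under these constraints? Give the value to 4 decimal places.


0.0573

g=Σ⁻¹μ = [1.2476  2.2839  0.8898  0.3730]
h=Σ⁻¹𝟙 = [5.2347  26.7555  16.2186  9.0360]
a=μᵀg=0.489711  b=𝟙ᵀg=4.794362  c=𝟙ᵀh=57.244804  D=ac−b²=5.047531
λ₁=(c·0.143−b)/D = (57.244804·0.143−4.794362)/5.047531 = 0.671941
λ₂=(a−b·0.143)/D = (0.489711−4.794362·0.143)/5.047531 = -0.038808
w* = 0.671941·g + -0.038808·h:
  w_0 = 0.671941·1.2476 + -0.038808·5.2347 = 0.6352  (Pfizer)
  w_1 = 0.671941·2.2839 + -0.038808·26.7555 = 0.4963  (JPMorgan)
  w_2 = 0.671941·0.8898 + -0.038808·16.2186 = -0.0315  (Honeywell)
  w_3 = 0.671941·0.3730 + -0.038808·9.0360 = -0.1000  (Nike)
Σw_i=1.0000  μᵀw=0.1430
σ²=wᵀΣw=λ₁·μ_p+λ₂ = 0.671941·0.143 + -0.038808 = 0.057280 ≈ 0.0573


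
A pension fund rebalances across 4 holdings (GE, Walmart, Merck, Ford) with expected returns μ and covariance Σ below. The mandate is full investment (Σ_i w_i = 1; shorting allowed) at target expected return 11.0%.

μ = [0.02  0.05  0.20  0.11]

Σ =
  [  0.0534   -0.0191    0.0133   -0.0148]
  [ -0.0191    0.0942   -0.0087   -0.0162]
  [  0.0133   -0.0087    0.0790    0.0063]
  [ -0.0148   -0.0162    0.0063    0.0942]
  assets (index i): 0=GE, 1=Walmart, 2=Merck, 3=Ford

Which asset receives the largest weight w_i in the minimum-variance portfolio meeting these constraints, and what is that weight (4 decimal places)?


x=Σ⁻¹μ = [0.4965  1.0769  2.4657  1.2660]
y=Σ⁻¹𝟙 = [28.8854  20.3764  8.5972  18.0832]
a=μᵀx=0.696177  b=𝟙ᵀx=5.305108  c=𝟙ᵀy=75.942078  D=ac−b²=24.724926
λ₁=(c·0.110−b)/D = (75.942078·0.110−5.305108)/24.724926 = 0.123297
λ₂=(a−b·0.110)/D = (0.696177−5.305108·0.110)/24.724926 = 0.004555
w* = 0.123297·x + 0.004555·y:
  w_0 = 0.123297·0.4965 + 0.004555·28.8854 = 0.1928  (GE)
  w_1 = 0.123297·1.0769 + 0.004555·20.3764 = 0.2256  (Walmart)
  w_2 = 0.123297·2.4657 + 0.004555·8.5972 = 0.3432  (Merck)
  w_3 = 0.123297·1.2660 + 0.004555·18.0832 = 0.2385  (Ford)
Σw_i=1.0000  μᵀw=0.1100
σ²=wᵀΣw=λ₁·μ_p+λ₂ = 0.123297·0.110 + 0.004555 = 0.018117 ≈ 0.0181

Merck (0.3432)


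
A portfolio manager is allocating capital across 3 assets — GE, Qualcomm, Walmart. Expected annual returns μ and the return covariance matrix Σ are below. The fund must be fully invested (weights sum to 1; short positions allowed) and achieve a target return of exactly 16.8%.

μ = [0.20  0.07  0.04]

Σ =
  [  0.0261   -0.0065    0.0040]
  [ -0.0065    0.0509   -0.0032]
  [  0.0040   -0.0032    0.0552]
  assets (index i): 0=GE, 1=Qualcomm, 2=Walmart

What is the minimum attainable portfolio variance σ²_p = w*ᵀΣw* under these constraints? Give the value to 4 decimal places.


x=Σ⁻¹μ = [8.2299  2.4432  0.2699]
y=Σ⁻¹𝟙 = [42.2720  26.0860  16.5650]
a=μᵀx=1.827805  b=𝟙ᵀx=10.943015  c=𝟙ᵀy=84.922942  D=ac−b²=35.472975
λ₁=(c·0.168−b)/D = (84.922942·0.168−10.943015)/35.472975 = 0.093706
λ₂=(a−b·0.168)/D = (1.827805−10.943015·0.168)/35.472975 = -0.000299
w* = 0.093706·x + -0.000299·y:
  w_0 = 0.093706·8.2299 + -0.000299·42.2720 = 0.7585  (GE)
  w_1 = 0.093706·2.4432 + -0.000299·26.0860 = 0.2211  (Qualcomm)
  w_2 = 0.093706·0.2699 + -0.000299·16.5650 = 0.0203  (Walmart)
Σw_i=1.0000  μᵀw=0.1680
σ²=wᵀΣw=λ₁·μ_p+λ₂ = 0.093706·0.168 + -0.000299 = 0.015443 ≈ 0.0154

0.0154


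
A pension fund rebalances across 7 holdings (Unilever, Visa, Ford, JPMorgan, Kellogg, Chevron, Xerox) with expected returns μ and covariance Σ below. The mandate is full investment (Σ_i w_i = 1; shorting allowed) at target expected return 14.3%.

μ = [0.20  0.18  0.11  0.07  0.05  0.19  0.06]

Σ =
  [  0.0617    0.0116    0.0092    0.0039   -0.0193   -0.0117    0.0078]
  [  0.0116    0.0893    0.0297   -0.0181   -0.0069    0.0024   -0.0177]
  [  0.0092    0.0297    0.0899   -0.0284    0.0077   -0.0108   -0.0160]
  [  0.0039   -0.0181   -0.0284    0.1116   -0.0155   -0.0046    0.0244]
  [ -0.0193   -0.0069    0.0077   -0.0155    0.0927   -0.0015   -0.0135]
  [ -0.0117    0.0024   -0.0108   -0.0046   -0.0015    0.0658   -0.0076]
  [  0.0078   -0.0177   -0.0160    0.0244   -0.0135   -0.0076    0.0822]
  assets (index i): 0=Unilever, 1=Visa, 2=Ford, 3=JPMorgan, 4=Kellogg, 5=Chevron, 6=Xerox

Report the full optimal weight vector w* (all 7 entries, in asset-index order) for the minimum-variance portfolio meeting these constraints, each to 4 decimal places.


0.2382  0.1061  0.0889  0.0878  0.1301  0.2531  0.0960

p=Σ⁻¹μ = [3.8363  1.6400  1.2191  1.2087  1.8093  3.9816  1.2628]
q=Σ⁻¹𝟙 = [19.7786  10.9480  13.9707  13.6558  19.6709  23.9467  16.7566]
a=μᵀp=2.203905  b=𝟙ᵀp=14.957842  c=𝟙ᵀq=118.727180  D=ac−b²=37.926371
λ₁=(c·0.143−b)/D = (118.727180·0.143−14.957842)/37.926371 = 0.053265
λ₂=(a−b·0.143)/D = (2.203905−14.957842·0.143)/37.926371 = 0.001712
w* = 0.053265·p + 0.001712·q:
  w_0 = 0.053265·3.8363 + 0.001712·19.7786 = 0.2382  (Unilever)
  w_1 = 0.053265·1.6400 + 0.001712·10.9480 = 0.1061  (Visa)
  w_2 = 0.053265·1.2191 + 0.001712·13.9707 = 0.0889  (Ford)
  w_3 = 0.053265·1.2087 + 0.001712·13.6558 = 0.0878  (JPMorgan)
  w_4 = 0.053265·1.8093 + 0.001712·19.6709 = 0.1301  (Kellogg)
  w_5 = 0.053265·3.9816 + 0.001712·23.9467 = 0.2531  (Chevron)
  w_6 = 0.053265·1.2628 + 0.001712·16.7566 = 0.0960  (Xerox)
Σw_i=1.0000  μᵀw=0.1430
σ²=wᵀΣw=λ₁·μ_p+λ₂ = 0.053265·0.143 + 0.001712 = 0.009329 ≈ 0.0093


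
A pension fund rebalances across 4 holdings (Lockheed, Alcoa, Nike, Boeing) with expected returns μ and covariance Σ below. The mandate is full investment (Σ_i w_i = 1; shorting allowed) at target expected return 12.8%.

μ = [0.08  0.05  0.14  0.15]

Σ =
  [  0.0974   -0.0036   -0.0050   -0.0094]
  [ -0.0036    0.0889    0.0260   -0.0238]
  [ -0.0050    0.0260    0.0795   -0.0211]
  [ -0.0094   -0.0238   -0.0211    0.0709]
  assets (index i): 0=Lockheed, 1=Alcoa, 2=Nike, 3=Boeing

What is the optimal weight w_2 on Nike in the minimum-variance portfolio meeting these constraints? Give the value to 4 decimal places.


x=Σ⁻¹μ = [1.2926  0.7732  2.4596  3.2785]
y=Σ⁻¹𝟙 = [14.0291  14.0345  15.5899  25.3151]
a=μᵀx=0.978193  b=𝟙ᵀx=7.803909  c=𝟙ᵀy=68.968639  D=ac−b²=6.563634
λ₁=(c·0.128−b)/D = (68.968639·0.128−7.803909)/6.563634 = 0.156023
λ₂=(a−b·0.128)/D = (0.978193−7.803909·0.128)/6.563634 = -0.003155
w* = 0.156023·x + -0.003155·y:
  w_0 = 0.156023·1.2926 + -0.003155·14.0291 = 0.1574  (Lockheed)
  w_1 = 0.156023·0.7732 + -0.003155·14.0345 = 0.0764  (Alcoa)
  w_2 = 0.156023·2.4596 + -0.003155·15.5899 = 0.3346  (Nike)
  w_3 = 0.156023·3.2785 + -0.003155·25.3151 = 0.4317  (Boeing)
Σw_i=1.0000  μᵀw=0.1280
σ²=wᵀΣw=λ₁·μ_p+λ₂ = 0.156023·0.128 + -0.003155 = 0.016816 ≈ 0.0168

0.3346


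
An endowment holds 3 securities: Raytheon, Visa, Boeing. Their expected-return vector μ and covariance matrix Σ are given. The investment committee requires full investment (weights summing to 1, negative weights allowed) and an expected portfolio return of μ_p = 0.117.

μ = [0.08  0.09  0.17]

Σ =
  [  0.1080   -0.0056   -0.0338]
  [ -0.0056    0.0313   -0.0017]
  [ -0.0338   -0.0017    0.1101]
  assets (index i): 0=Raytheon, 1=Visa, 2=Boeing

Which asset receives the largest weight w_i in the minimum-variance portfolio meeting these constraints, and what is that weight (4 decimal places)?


g=Σ⁻¹μ = [1.5589  3.2669  2.0731]
h=Σ⁻¹𝟙 = [15.6159  35.5263  14.4252]
a=μᵀg=0.771159  b=𝟙ᵀg=6.898917  c=𝟙ᵀh=65.567348  D=ac−b²=2.967815
λ₁=(c·0.117−b)/D = (65.567348·0.117−6.898917)/2.967815 = 0.260280
λ₂=(a−b·0.117)/D = (0.771159−6.898917·0.117)/2.967815 = -0.012135
w* = 0.260280·g + -0.012135·h:
  w_0 = 0.260280·1.5589 + -0.012135·15.6159 = 0.2163  (Raytheon)
  w_1 = 0.260280·3.2669 + -0.012135·35.5263 = 0.4192  (Visa)
  w_2 = 0.260280·2.0731 + -0.012135·14.4252 = 0.3645  (Boeing)
Σw_i=1.0000  μᵀw=0.1170
σ²=wᵀΣw=λ₁·μ_p+λ₂ = 0.260280·0.117 + -0.012135 = 0.018318 ≈ 0.0183

Visa (0.4192)


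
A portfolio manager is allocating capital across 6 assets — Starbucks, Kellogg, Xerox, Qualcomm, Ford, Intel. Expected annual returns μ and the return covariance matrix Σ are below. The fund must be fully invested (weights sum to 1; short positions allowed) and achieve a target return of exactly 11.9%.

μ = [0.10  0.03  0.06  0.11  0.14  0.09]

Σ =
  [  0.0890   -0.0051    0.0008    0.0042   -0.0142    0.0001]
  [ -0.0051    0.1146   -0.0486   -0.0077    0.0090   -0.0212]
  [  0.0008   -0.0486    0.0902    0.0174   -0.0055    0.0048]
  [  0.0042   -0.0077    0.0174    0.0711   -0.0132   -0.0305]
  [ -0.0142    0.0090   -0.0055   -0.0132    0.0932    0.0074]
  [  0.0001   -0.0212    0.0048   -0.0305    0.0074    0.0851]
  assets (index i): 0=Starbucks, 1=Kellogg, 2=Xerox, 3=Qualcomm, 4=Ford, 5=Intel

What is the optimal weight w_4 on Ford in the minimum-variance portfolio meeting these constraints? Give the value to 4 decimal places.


0.3186

u=Σ⁻¹μ = [1.3464  1.0320  0.7052  2.6337  1.8590  2.0556]
v=Σ⁻¹𝟙 = [13.2755  21.7117  17.6118  23.8807  13.2065  23.5612]
a=μᵀu=0.942886  b=𝟙ᵀu=9.631901  c=𝟙ᵀv=113.247368  D=ac−b²=14.005847
λ₁=(c·0.119−b)/D = (113.247368·0.119−9.631901)/14.005847 = 0.274495
λ₂=(a−b·0.119)/D = (0.942886−9.631901·0.119)/14.005847 = -0.014516
w* = 0.274495·u + -0.014516·v:
  w_0 = 0.274495·1.3464 + -0.014516·13.2755 = 0.1769  (Starbucks)
  w_1 = 0.274495·1.0320 + -0.014516·21.7117 = -0.0319  (Kellogg)
  w_2 = 0.274495·0.7052 + -0.014516·17.6118 = -0.0621  (Xerox)
  w_3 = 0.274495·2.6337 + -0.014516·23.8807 = 0.3763  (Qualcomm)
  w_4 = 0.274495·1.8590 + -0.014516·13.2065 = 0.3186  (Ford)
  w_5 = 0.274495·2.0556 + -0.014516·23.5612 = 0.2222  (Intel)
Σw_i=1.0000  μᵀw=0.1190
σ²=wᵀΣw=λ₁·μ_p+λ₂ = 0.274495·0.119 + -0.014516 = 0.018149 ≈ 0.0181


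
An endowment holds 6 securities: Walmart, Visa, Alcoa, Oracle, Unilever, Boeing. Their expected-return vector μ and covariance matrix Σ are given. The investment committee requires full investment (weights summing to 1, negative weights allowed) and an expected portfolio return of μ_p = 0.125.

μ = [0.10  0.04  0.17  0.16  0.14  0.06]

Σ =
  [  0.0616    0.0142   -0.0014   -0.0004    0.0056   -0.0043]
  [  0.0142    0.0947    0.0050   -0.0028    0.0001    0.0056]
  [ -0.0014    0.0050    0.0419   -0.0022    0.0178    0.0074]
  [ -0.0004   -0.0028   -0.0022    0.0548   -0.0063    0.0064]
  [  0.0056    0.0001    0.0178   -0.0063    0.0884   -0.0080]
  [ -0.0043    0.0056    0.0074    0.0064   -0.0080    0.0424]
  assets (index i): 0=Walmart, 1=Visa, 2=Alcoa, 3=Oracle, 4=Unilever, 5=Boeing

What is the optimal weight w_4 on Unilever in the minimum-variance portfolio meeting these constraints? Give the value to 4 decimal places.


x=Σ⁻¹μ = [1.6760  0.0270  3.7314  3.1232  1.0075  0.6489]
y=Σ⁻¹𝟙 = [15.7164  6.6342  16.6204  18.1293  10.1164  20.5741]
a=μᵀx=1.482705  b=𝟙ᵀx=10.213914  c=𝟙ᵀy=87.790856  D=ac−b²=25.843909
λ₁=(c·0.125−b)/D = (87.790856·0.125−10.213914)/25.843909 = 0.029405
λ₂=(a−b·0.125)/D = (1.482705−10.213914·0.125)/25.843909 = 0.007970
w* = 0.029405·x + 0.007970·y:
  w_0 = 0.029405·1.6760 + 0.007970·15.7164 = 0.1745  (Walmart)
  w_1 = 0.029405·0.0270 + 0.007970·6.6342 = 0.0537  (Visa)
  w_2 = 0.029405·3.7314 + 0.007970·16.6204 = 0.2422  (Alcoa)
  w_3 = 0.029405·3.1232 + 0.007970·18.1293 = 0.2363  (Oracle)
  w_4 = 0.029405·1.0075 + 0.007970·10.1164 = 0.1102  (Unilever)
  w_5 = 0.029405·0.6489 + 0.007970·20.5741 = 0.1830  (Boeing)
Σw_i=1.0000  μᵀw=0.1250
σ²=wᵀΣw=λ₁·μ_p+λ₂ = 0.029405·0.125 + 0.007970 = 0.011645 ≈ 0.0116

0.1102


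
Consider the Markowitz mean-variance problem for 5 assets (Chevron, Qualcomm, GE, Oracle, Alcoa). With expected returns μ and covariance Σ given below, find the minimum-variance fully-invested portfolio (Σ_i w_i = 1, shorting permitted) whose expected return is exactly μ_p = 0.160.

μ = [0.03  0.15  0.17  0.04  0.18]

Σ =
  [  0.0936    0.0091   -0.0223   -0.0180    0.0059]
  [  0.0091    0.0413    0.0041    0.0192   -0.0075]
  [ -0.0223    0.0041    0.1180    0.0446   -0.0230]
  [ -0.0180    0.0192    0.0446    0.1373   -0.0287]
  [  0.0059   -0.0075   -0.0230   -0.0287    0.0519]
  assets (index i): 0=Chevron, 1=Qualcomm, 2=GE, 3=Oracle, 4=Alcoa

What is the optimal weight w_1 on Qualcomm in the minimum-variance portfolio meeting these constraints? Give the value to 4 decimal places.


0.3424

u=Σ⁻¹μ = [0.1358  4.2875  2.3019  0.0298  5.1089]
v=Σ⁻¹𝟙 = [11.1267  22.4744  12.9004  7.9666  31.3731]
a=μᵀu=1.959317  b=𝟙ᵀu=11.863856  c=𝟙ᵀv=85.841282  D=ac−b²=27.439202
λ₁=(c·0.160−b)/D = (85.841282·0.160−11.863856)/27.439202 = 0.068178
λ₂=(a−b·0.160)/D = (1.959317−11.863856·0.160)/27.439202 = 0.002227
w* = 0.068178·u + 0.002227·v:
  w_0 = 0.068178·0.1358 + 0.002227·11.1267 = 0.0340  (Chevron)
  w_1 = 0.068178·4.2875 + 0.002227·22.4744 = 0.3424  (Qualcomm)
  w_2 = 0.068178·2.3019 + 0.002227·12.9004 = 0.1857  (GE)
  w_3 = 0.068178·0.0298 + 0.002227·7.9666 = 0.0198  (Oracle)
  w_4 = 0.068178·5.1089 + 0.002227·31.3731 = 0.4182  (Alcoa)
Σw_i=1.0000  μᵀw=0.1600
σ²=wᵀΣw=λ₁·μ_p+λ₂ = 0.068178·0.160 + 0.002227 = 0.013135 ≈ 0.0131


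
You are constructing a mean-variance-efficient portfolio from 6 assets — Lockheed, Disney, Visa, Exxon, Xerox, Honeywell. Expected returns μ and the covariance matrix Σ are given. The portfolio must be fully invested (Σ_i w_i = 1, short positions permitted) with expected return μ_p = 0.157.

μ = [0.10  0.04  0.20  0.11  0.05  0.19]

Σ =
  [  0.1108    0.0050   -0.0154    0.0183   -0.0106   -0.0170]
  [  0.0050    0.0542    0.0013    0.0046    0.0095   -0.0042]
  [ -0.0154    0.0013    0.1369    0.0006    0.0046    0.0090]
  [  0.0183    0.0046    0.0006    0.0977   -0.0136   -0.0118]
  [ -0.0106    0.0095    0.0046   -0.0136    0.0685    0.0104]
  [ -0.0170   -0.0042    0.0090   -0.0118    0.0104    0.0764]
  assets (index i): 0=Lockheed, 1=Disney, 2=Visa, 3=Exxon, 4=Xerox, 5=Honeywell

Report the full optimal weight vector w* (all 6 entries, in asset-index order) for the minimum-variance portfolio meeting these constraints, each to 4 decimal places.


u=Σ⁻¹μ = [1.3446  0.5846  1.3994  1.2545  0.5920  2.7666]
v=Σ⁻¹𝟙 = [11.1326  15.1191  6.8905  11.1600  13.6312  15.4537]
a=μᵀu=1.130945  b=𝟙ᵀu=7.941478  c=𝟙ᵀv=73.386999  D=ac−b²=19.929583
λ₁=(c·0.157−b)/D = (73.386999·0.157−7.941478)/19.929583 = 0.179647
λ₂=(a−b·0.157)/D = (1.130945−7.941478·0.157)/19.929583 = -0.005814
w* = 0.179647·u + -0.005814·v:
  w_0 = 0.179647·1.3446 + -0.005814·11.1326 = 0.1768  (Lockheed)
  w_1 = 0.179647·0.5846 + -0.005814·15.1191 = 0.0171  (Disney)
  w_2 = 0.179647·1.3994 + -0.005814·6.8905 = 0.2113  (Visa)
  w_3 = 0.179647·1.2545 + -0.005814·11.1600 = 0.1605  (Exxon)
  w_4 = 0.179647·0.5920 + -0.005814·13.6312 = 0.0271  (Xerox)
  w_5 = 0.179647·2.7666 + -0.005814·15.4537 = 0.4072  (Honeywell)
Σw_i=1.0000  μᵀw=0.1570
σ²=wᵀΣw=λ₁·μ_p+λ₂ = 0.179647·0.157 + -0.005814 = 0.022391 ≈ 0.0224

0.1768  0.0171  0.2113  0.1605  0.0271  0.4072


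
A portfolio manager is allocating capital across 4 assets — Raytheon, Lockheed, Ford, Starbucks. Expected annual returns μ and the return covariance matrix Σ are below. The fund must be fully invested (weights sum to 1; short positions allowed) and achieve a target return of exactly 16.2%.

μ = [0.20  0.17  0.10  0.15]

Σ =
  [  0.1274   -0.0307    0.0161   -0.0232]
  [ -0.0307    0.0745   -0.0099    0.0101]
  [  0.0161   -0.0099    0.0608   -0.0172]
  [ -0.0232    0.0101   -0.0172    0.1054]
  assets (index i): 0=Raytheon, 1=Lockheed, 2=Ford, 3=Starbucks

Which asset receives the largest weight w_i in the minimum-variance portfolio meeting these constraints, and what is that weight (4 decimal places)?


g=Σ⁻¹μ = [2.4644  3.3057  2.0935  1.9905]
h=Σ⁻¹𝟙 = [12.4599  19.3852  20.1699  13.6642]
a=μᵀg=1.562769  b=𝟙ᵀg=9.854085  c=𝟙ᵀh=65.679208  D=ac−b²=5.538443
λ₁=(c·0.162−b)/D = (65.679208·0.162−9.854085)/5.538443 = 0.141907
λ₂=(a−b·0.162)/D = (1.562769−9.854085·0.162)/5.538443 = -0.006065
w* = 0.141907·g + -0.006065·h:
  w_0 = 0.141907·2.4644 + -0.006065·12.4599 = 0.2741  (Raytheon)
  w_1 = 0.141907·3.3057 + -0.006065·19.3852 = 0.3515  (Lockheed)
  w_2 = 0.141907·2.0935 + -0.006065·20.1699 = 0.1747  (Ford)
  w_3 = 0.141907·1.9905 + -0.006065·13.6642 = 0.1996  (Starbucks)
Σw_i=1.0000  μᵀw=0.1620
σ²=wᵀΣw=λ₁·μ_p+λ₂ = 0.141907·0.162 + -0.006065 = 0.016924 ≈ 0.0169

Lockheed (0.3515)


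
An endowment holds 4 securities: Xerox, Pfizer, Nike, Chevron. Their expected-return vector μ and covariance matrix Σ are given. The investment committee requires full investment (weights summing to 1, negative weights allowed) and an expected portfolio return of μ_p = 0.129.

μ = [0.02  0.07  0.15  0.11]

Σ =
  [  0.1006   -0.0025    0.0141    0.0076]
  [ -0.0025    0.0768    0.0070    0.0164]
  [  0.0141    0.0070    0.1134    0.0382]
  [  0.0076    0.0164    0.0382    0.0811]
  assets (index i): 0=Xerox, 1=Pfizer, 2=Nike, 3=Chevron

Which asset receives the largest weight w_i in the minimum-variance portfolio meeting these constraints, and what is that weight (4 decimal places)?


Nike (0.5178)

p=Σ⁻¹μ = [0.0150  0.6609  1.0325  0.7350]
q=Σ⁻¹𝟙 = [9.0457  11.3992  4.6336  6.9951]
a=μᵀp=0.282285  b=𝟙ᵀp=2.443357  c=𝟙ᵀq=32.073636  D=ac−b²=3.083907
λ₁=(c·0.129−b)/D = (32.073636·0.129−2.443357)/3.083907 = 0.549349
λ₂=(a−b·0.129)/D = (0.282285−2.443357·0.129)/3.083907 = -0.010671
w* = 0.549349·p + -0.010671·q:
  w_0 = 0.549349·0.0150 + -0.010671·9.0457 = -0.0883  (Xerox)
  w_1 = 0.549349·0.6609 + -0.010671·11.3992 = 0.2414  (Pfizer)
  w_2 = 0.549349·1.0325 + -0.010671·4.6336 = 0.5178  (Nike)
  w_3 = 0.549349·0.7350 + -0.010671·6.9951 = 0.3291  (Chevron)
Σw_i=1.0000  μᵀw=0.1290
σ²=wᵀΣw=λ₁·μ_p+λ₂ = 0.549349·0.129 + -0.010671 = 0.060195 ≈ 0.0602


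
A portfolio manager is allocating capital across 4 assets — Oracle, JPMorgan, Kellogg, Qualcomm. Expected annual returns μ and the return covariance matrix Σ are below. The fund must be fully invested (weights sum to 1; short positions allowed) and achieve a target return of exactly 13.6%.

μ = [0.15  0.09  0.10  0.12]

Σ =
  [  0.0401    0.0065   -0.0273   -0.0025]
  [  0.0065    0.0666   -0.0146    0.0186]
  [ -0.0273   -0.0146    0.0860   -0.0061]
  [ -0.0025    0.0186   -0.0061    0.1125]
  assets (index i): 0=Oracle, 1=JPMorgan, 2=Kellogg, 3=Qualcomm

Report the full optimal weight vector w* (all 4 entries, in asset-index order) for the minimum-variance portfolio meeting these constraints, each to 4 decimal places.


0.6638  -0.0383  0.2531  0.1214

p=Σ⁻¹μ = [5.8791  1.1733  3.3122  1.1829]
q=Σ⁻¹𝟙 = [42.3105  14.5608  28.1657  8.9489]
a=μᵀp=1.460632  b=𝟙ᵀp=11.547499  c=𝟙ᵀq=93.986027  D=ac−b²=3.934250
λ₁=(c·0.136−b)/D = (93.986027·0.136−11.547499)/3.934250 = 0.313808
λ₂=(a−b·0.136)/D = (1.460632−11.547499·0.136)/3.934250 = -0.027916
w* = 0.313808·p + -0.027916·q:
  w_0 = 0.313808·5.8791 + -0.027916·42.3105 = 0.6638  (Oracle)
  w_1 = 0.313808·1.1733 + -0.027916·14.5608 = -0.0383  (JPMorgan)
  w_2 = 0.313808·3.3122 + -0.027916·28.1657 = 0.2531  (Kellogg)
  w_3 = 0.313808·1.1829 + -0.027916·8.9489 = 0.1214  (Qualcomm)
Σw_i=1.0000  μᵀw=0.1360
σ²=wᵀΣw=λ₁·μ_p+λ₂ = 0.313808·0.136 + -0.027916 = 0.014762 ≈ 0.0148


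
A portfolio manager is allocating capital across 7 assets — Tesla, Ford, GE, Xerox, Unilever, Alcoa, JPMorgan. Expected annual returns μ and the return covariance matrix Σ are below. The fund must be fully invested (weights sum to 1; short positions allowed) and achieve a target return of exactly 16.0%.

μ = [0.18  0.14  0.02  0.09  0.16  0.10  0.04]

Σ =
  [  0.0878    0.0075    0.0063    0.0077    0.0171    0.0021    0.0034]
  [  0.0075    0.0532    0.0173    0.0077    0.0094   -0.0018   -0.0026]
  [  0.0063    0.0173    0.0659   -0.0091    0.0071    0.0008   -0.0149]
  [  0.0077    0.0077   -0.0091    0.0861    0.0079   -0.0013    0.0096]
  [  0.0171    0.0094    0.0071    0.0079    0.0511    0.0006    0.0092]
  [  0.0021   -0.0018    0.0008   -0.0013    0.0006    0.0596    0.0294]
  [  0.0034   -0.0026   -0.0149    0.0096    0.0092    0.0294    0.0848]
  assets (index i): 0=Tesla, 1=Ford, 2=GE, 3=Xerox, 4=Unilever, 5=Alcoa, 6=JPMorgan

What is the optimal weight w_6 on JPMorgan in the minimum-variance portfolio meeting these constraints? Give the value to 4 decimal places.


p=Σ⁻¹μ = [1.3828  2.2266  -0.7735  0.5277  2.3818  2.0257  -0.6718]
q=Σ⁻¹𝟙 = [5.9320  11.0832  13.4324  9.9074  10.6592  13.1787  7.4076]
a=μᵀp=1.149449  b=𝟙ᵀp=7.099369  c=𝟙ᵀq=71.600493  D=ac−b²=31.900063
λ₁=(c·0.160−b)/D = (71.600493·0.160−7.099369)/31.900063 = 0.136574
λ₂=(a−b·0.160)/D = (1.149449−7.099369·0.160)/31.900063 = 0.000425
w* = 0.136574·p + 0.000425·q:
  w_0 = 0.136574·1.3828 + 0.000425·5.9320 = 0.1914  (Tesla)
  w_1 = 0.136574·2.2266 + 0.000425·11.0832 = 0.3088  (Ford)
  w_2 = 0.136574·-0.7735 + 0.000425·13.4324 = -0.0999  (GE)
  w_3 = 0.136574·0.5277 + 0.000425·9.9074 = 0.0763  (Xerox)
  w_4 = 0.136574·2.3818 + 0.000425·10.6592 = 0.3298  (Unilever)
  w_5 = 0.136574·2.0257 + 0.000425·13.1787 = 0.2823  (Alcoa)
  w_6 = 0.136574·-0.6718 + 0.000425·7.4076 = -0.0886  (JPMorgan)
Σw_i=1.0000  μᵀw=0.1600
σ²=wᵀΣw=λ₁·μ_p+λ₂ = 0.136574·0.160 + 0.000425 = 0.022277 ≈ 0.0223

-0.0886


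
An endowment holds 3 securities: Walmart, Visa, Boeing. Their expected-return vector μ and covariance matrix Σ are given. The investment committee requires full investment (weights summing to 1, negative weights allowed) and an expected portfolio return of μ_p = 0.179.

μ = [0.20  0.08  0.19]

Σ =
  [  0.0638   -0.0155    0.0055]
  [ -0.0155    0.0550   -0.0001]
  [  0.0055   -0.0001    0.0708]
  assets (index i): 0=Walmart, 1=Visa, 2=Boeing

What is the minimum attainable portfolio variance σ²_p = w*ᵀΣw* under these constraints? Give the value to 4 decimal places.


0.0257

u=Σ⁻¹μ = [3.5223  2.4516  2.4134]
v=Σ⁻¹𝟙 = [20.4103  23.9567  12.5726]
a=μᵀu=1.359153  b=𝟙ᵀu=8.387392  c=𝟙ᵀv=56.939598  D=ac−b²=7.041252
λ₁=(c·0.179−b)/D = (56.939598·0.179−8.387392)/7.041252 = 0.256317
λ₂=(a−b·0.179)/D = (1.359153−8.387392·0.179)/7.041252 = -0.020194
w* = 0.256317·u + -0.020194·v:
  w_0 = 0.256317·3.5223 + -0.020194·20.4103 = 0.4907  (Walmart)
  w_1 = 0.256317·2.4516 + -0.020194·23.9567 = 0.1446  (Visa)
  w_2 = 0.256317·2.4134 + -0.020194·12.5726 = 0.3647  (Boeing)
Σw_i=1.0000  μᵀw=0.1790
σ²=wᵀΣw=λ₁·μ_p+λ₂ = 0.256317·0.179 + -0.020194 = 0.025687 ≈ 0.0257


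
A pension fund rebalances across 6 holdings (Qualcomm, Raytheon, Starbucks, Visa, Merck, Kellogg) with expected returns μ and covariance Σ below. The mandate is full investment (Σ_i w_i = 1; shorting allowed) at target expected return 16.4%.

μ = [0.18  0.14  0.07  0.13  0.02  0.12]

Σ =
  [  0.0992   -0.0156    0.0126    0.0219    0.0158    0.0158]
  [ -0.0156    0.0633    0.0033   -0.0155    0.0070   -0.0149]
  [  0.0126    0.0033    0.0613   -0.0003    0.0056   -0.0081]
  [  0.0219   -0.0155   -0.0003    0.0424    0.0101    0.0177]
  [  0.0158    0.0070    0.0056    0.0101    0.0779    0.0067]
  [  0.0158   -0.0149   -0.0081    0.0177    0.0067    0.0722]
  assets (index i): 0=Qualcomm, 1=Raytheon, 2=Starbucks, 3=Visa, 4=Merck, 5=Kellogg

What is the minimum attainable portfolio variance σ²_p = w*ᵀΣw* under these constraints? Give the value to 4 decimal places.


0.0195

g=Σ⁻¹μ = [1.4839  3.8061  0.9404  3.3080  -1.0127  1.5113]
h=Σ⁻¹𝟙 = [3.7699  24.4726  15.7200  23.9753  4.4696  13.5471]
a=μᵀg=1.456926  b=𝟙ᵀg=10.036990  c=𝟙ᵀh=85.954507  D=ac−b²=24.488210
λ₁=(c·0.164−b)/D = (85.954507·0.164−10.036990)/24.488210 = 0.165776
λ₂=(a−b·0.164)/D = (1.456926−10.036990·0.164)/24.488210 = -0.007724
w* = 0.165776·g + -0.007724·h:
  w_0 = 0.165776·1.4839 + -0.007724·3.7699 = 0.2169  (Qualcomm)
  w_1 = 0.165776·3.8061 + -0.007724·24.4726 = 0.4419  (Raytheon)
  w_2 = 0.165776·0.9404 + -0.007724·15.7200 = 0.0345  (Starbucks)
  w_3 = 0.165776·3.3080 + -0.007724·23.9753 = 0.3632  (Visa)
  w_4 = 0.165776·-1.0127 + -0.007724·4.4696 = -0.2024  (Merck)
  w_5 = 0.165776·1.5113 + -0.007724·13.5471 = 0.1459  (Kellogg)
Σw_i=1.0000  μᵀw=0.1640
σ²=wᵀΣw=λ₁·μ_p+λ₂ = 0.165776·0.164 + -0.007724 = 0.019463 ≈ 0.0195


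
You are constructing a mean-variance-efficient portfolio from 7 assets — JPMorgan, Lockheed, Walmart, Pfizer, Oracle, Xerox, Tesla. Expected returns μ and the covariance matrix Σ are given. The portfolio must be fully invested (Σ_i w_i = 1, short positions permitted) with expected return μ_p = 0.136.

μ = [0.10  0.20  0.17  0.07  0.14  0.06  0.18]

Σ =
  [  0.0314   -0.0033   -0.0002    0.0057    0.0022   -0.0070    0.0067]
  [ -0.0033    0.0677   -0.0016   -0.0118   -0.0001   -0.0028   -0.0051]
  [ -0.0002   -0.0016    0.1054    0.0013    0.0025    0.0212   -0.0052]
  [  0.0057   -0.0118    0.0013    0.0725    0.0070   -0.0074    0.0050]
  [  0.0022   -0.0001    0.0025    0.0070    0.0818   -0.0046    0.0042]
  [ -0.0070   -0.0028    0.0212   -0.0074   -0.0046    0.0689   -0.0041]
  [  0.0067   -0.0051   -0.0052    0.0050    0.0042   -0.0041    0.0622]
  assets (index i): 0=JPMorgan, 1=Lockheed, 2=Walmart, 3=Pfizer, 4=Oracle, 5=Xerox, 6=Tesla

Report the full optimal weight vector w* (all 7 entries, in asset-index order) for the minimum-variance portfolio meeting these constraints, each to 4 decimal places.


u=Σ⁻¹μ = [2.9321  3.5928  1.5217  1.0812  1.4183  1.2298  2.8982]
v=Σ⁻¹𝟙 = [32.0850  20.9392  6.1556  14.6103  10.3313  19.8396  14.2882]
a=μᵀu=2.140180  b=𝟙ᵀu=14.674152  c=𝟙ᵀv=118.249237  D=ac−b²=37.743872
λ₁=(c·0.136−b)/D = (118.249237·0.136−14.674152)/37.743872 = 0.037297
λ₂=(a−b·0.136)/D = (2.140180−14.674152·0.136)/37.743872 = 0.003828
w* = 0.037297·u + 0.003828·v:
  w_0 = 0.037297·2.9321 + 0.003828·32.0850 = 0.2322  (JPMorgan)
  w_1 = 0.037297·3.5928 + 0.003828·20.9392 = 0.2142  (Lockheed)
  w_2 = 0.037297·1.5217 + 0.003828·6.1556 = 0.0803  (Walmart)
  w_3 = 0.037297·1.0812 + 0.003828·14.6103 = 0.0963  (Pfizer)
  w_4 = 0.037297·1.4183 + 0.003828·10.3313 = 0.0925  (Oracle)
  w_5 = 0.037297·1.2298 + 0.003828·19.8396 = 0.1218  (Xerox)
  w_6 = 0.037297·2.8982 + 0.003828·14.2882 = 0.1628  (Tesla)
Σw_i=1.0000  μᵀw=0.1360
σ²=wᵀΣw=λ₁·μ_p+λ₂ = 0.037297·0.136 + 0.003828 = 0.008901 ≈ 0.0089

0.2322  0.2142  0.0803  0.0963  0.0925  0.1218  0.1628


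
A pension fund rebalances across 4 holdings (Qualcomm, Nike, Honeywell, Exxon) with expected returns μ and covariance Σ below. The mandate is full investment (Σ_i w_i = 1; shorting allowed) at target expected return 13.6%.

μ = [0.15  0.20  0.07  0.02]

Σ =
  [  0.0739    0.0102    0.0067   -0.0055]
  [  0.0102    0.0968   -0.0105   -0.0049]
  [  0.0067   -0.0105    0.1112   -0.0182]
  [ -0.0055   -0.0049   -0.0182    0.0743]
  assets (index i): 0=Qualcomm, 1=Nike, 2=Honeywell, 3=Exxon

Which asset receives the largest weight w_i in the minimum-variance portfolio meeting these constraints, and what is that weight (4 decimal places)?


u=Σ⁻¹μ = [1.7311  2.0115  0.8354  0.7346]
v=Σ⁻¹𝟙 = [12.2071  11.2944  12.2891  18.1177]
a=μᵀu=0.735129  b=𝟙ᵀu=5.312542  c=𝟙ᵀv=53.908296  D=ac−b²=11.406474
λ₁=(c·0.136−b)/D = (53.908296·0.136−5.312542)/11.406474 = 0.177004
λ₂=(a−b·0.136)/D = (0.735129−5.312542·0.136)/11.406474 = 0.001107
w* = 0.177004·u + 0.001107·v:
  w_0 = 0.177004·1.7311 + 0.001107·12.2071 = 0.3199  (Qualcomm)
  w_1 = 0.177004·2.0115 + 0.001107·11.2944 = 0.3685  (Nike)
  w_2 = 0.177004·0.8354 + 0.001107·12.2891 = 0.1615  (Honeywell)
  w_3 = 0.177004·0.7346 + 0.001107·18.1177 = 0.1501  (Exxon)
Σw_i=1.0000  μᵀw=0.1360
σ²=wᵀΣw=λ₁·μ_p+λ₂ = 0.177004·0.136 + 0.001107 = 0.025179 ≈ 0.0252

Nike (0.3685)


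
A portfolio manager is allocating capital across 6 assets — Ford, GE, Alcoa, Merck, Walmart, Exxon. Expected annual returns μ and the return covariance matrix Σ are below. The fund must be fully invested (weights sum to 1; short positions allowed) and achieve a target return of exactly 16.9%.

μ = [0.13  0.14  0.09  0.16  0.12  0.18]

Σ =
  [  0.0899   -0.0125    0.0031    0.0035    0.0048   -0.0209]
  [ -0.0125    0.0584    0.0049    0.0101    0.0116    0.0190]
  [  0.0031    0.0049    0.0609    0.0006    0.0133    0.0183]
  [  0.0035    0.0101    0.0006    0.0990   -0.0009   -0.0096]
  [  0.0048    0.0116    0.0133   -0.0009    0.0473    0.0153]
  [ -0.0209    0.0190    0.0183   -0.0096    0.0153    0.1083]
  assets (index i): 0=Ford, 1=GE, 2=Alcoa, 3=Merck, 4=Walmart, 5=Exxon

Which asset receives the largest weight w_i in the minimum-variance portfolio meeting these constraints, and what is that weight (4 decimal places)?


u=Σ⁻¹μ = [1.9131  1.7219  0.4606  1.5374  1.3016  1.6037]
v=Σ⁻¹𝟙 = [13.2240  12.9557  9.9569  9.0343  11.7392  6.9726]
a=μᵀu=1.222065  b=𝟙ᵀu=8.538286  c=𝟙ᵀv=63.882589  D=ac−b²=5.166353
λ₁=(c·0.169−b)/D = (63.882589·0.169−8.538286)/5.166353 = 0.437034
λ₂=(a−b·0.169)/D = (1.222065−8.538286·0.169)/5.166353 = -0.042758
w* = 0.437034·u + -0.042758·v:
  w_0 = 0.437034·1.9131 + -0.042758·13.2240 = 0.2706  (Ford)
  w_1 = 0.437034·1.7219 + -0.042758·12.9557 = 0.1986  (GE)
  w_2 = 0.437034·0.4606 + -0.042758·9.9569 = -0.2244  (Alcoa)
  w_3 = 0.437034·1.5374 + -0.042758·9.0343 = 0.2856  (Merck)
  w_4 = 0.437034·1.3016 + -0.042758·11.7392 = 0.0669  (Walmart)
  w_5 = 0.437034·1.6037 + -0.042758·6.9726 = 0.4027  (Exxon)
Σw_i=1.0000  μᵀw=0.1690
σ²=wᵀΣw=λ₁·μ_p+λ₂ = 0.437034·0.169 + -0.042758 = 0.031100 ≈ 0.0311

Exxon (0.4027)


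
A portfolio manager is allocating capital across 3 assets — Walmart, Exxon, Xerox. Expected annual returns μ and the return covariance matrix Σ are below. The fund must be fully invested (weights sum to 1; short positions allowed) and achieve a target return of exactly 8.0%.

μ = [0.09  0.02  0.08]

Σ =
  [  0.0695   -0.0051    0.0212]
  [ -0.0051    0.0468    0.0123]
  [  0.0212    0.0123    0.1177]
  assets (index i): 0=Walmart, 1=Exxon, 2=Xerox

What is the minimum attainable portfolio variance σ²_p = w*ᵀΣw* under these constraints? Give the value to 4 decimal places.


x=Σ⁻¹μ = [1.2008  0.4487  0.4165]
y=Σ⁻¹𝟙 = [14.9415  22.0765  3.4979]
a=μᵀx=0.150371  b=𝟙ᵀx=2.066095  c=𝟙ᵀy=40.515834  D=ac−b²=1.823670
λ₁=(c·0.080−b)/D = (40.515834·0.080−2.066095)/1.823670 = 0.644399
λ₂=(a−b·0.080)/D = (0.150371−2.066095·0.080)/1.823670 = -0.008179
w* = 0.644399·x + -0.008179·y:
  w_0 = 0.644399·1.2008 + -0.008179·14.9415 = 0.6516  (Walmart)
  w_1 = 0.644399·0.4487 + -0.008179·22.0765 = 0.1086  (Exxon)
  w_2 = 0.644399·0.4165 + -0.008179·3.4979 = 0.2398  (Xerox)
Σw_i=1.0000  μᵀw=0.0800
σ²=wᵀΣw=λ₁·μ_p+λ₂ = 0.644399·0.080 + -0.008179 = 0.043373 ≈ 0.0434

0.0434
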